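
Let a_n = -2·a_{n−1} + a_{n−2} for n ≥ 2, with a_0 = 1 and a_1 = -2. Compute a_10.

With companion matrix A = [[-2, 1], [1, 0]], [a_n, a_{n−1}]ᵀ = A·[a_{n−1}, a_{n−2}]ᵀ, so [a_10, a_9]ᵀ = A^9·[a_1, a_0]ᵀ.
A^9 = [[-2378, 985], [985, -408]], giving [a_10, a_9]ᵀ = [[5741], [-2378]].

5741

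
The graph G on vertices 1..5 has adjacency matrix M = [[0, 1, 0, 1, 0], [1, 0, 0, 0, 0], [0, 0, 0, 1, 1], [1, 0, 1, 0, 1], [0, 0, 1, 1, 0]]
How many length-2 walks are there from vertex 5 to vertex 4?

The number of length-2 walks from vertex 5 to vertex 4 is entry (5,4) of M^2, where M is the adjacency matrix.
M^2 = [[2, 0, 1, 0, 1], [0, 1, 0, 1, 0], [1, 0, 2, 1, 1], [0, 1, 1, 3, 1], [1, 0, 1, 1, 2]]

1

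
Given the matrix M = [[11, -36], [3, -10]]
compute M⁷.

[[515, -1548], [129, -388]]

tr M = 1 and det M = -2, so the characteristic polynomial is λ² − (1)λ + (-2) with roots 2 and -1.
Eigenvectors give P = [[4, -3], [1, -1]] with P⁻¹ = [[1, -3], [1, -4]], and M = P·diag(2, -1)·P⁻¹.
Then M⁷ = P·diag(128, -1)·P⁻¹ = [[512, 3], [128, 1]] · [[1, -3], [1, -4]] = [[515, -1548], [129, -388]].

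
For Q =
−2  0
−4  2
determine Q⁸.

[[256, 0], [0, 256]]

tr Q = 0 and det Q = −4, so the characteristic polynomial is λ² − (0)λ + (−4) with roots 2 and −2.
Eigenvectors give P = [[0, 1], [−1, 1]] with P⁻¹ = [[1, −1], [1, 0]], and Q = P·diag(2, −2)·P⁻¹.
Then Q⁸ = P·diag(256, 256)·P⁻¹ = [[0, 256], [−256, 256]] · [[1, −1], [1, 0]] = [[256, 0], [0, 256]].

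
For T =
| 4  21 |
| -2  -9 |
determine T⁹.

tr T = -5 and det T = 6, so the characteristic polynomial is λ² − (-5)λ + (6) with roots -3 and -2.
Eigenvectors give P = [[-3, 7], [1, -2]] with P⁻¹ = [[2, 7], [1, 3]], and T = P·diag(-3, -2)·P⁻¹.
Then T⁹ = P·diag(-19683, -512)·P⁻¹ = [[59049, -3584], [-19683, 1024]] · [[2, 7], [1, 3]] = [[114514, 402591], [-38342, -134709]].

[[114514, 402591], [-38342, -134709]]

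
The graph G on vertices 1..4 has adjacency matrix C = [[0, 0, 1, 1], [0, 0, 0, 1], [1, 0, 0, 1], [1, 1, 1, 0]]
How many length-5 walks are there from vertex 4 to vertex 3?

17

The number of length-5 walks from vertex 4 to vertex 3 is entry (4,3) of C⁵, where C is the adjacency matrix.
C² = [[2, 1, 1, 1], [1, 1, 1, 0], [1, 1, 2, 1], [1, 0, 1, 3]]
C³ = [[2, 1, 3, 4], [1, 0, 1, 3], [3, 1, 2, 4], [4, 3, 4, 2]]
C⁴ = [[7, 4, 6, 6], [4, 3, 4, 2], [6, 4, 7, 6], [6, 2, 6, 11]]
C⁵ = [[12, 6, 13, 17], [6, 2, 6, 11], [13, 6, 12, 17], [17, 11, 17, 14]]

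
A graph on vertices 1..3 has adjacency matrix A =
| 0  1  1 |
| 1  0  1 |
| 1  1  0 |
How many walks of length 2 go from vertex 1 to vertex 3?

1

The number of length-2 walks from vertex 1 to vertex 3 is entry (1,3) of A^2, where A is the adjacency matrix.
A^2 = [[2, 1, 1], [1, 2, 1], [1, 1, 2]]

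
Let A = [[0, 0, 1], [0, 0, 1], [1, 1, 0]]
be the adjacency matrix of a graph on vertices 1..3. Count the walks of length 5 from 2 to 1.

The number of length-5 walks from vertex 2 to vertex 1 is entry (2,1) of A⁵, where A is the adjacency matrix.
A² = [[1, 1, 0], [1, 1, 0], [0, 0, 2]]
A³ = [[0, 0, 2], [0, 0, 2], [2, 2, 0]]
A⁴ = [[2, 2, 0], [2, 2, 0], [0, 0, 4]]
A⁵ = [[0, 0, 4], [0, 0, 4], [4, 4, 0]]

0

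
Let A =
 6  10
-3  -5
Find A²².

[[6, 10], [-3, -5]]

A² = A (a projection; rank 1, trace 1), so A²² = A.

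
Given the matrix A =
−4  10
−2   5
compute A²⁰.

A² = A (a projection; rank 1, trace 1), so A²⁰ = A.

[[−4, 10], [−2, 5]]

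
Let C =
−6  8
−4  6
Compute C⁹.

tr C = 0 and det C = −4, so the characteristic polynomial is λ² − (0)λ + (−4) with roots −2 and 2.
Eigenvectors give P = [[−2, −1], [−1, −1]] with P⁻¹ = [[−1, 1], [1, −2]], and C = P·diag(−2, 2)·P⁻¹.
Then C⁹ = P·diag(−512, 512)·P⁻¹ = [[1024, −512], [512, −512]] · [[−1, 1], [1, −2]] = [[−1536, 2048], [−1024, 1536]].

[[−1536, 2048], [−1024, 1536]]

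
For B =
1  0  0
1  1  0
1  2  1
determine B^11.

[[1, 0, 0], [11, 1, 0], [121, 22, 1]]

B = I + N where N = [[0, 0, 0], [1, 0, 0], [1, 2, 0]] is strictly lower-triangular, so N^3 = 0.
(I + N)^11 = I + 11·N + 55·N^2 = [[1, 0, 0], [11, 1, 0], [121, 22, 1]].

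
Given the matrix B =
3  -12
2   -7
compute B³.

tr B = -4 and det B = 3, so the characteristic polynomial is λ² − (-4)λ + (3) with roots -3 and -1.
Eigenvectors give P = [[-2, 3], [-1, 1]] with P⁻¹ = [[1, -3], [1, -2]], and B = P·diag(-3, -1)·P⁻¹.
Then B³ = P·diag(-27, -1)·P⁻¹ = [[54, -3], [27, -1]] · [[1, -3], [1, -2]] = [[51, -156], [26, -79]].

[[51, -156], [26, -79]]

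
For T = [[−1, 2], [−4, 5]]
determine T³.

tr T = 4 and det T = 3, so the characteristic polynomial is λ² − (4)λ + (3) with roots 3 and 1.
Eigenvectors give P = [[1, −1], [2, −1]] with P⁻¹ = [[−1, 1], [−2, 1]], and T = P·diag(3, 1)·P⁻¹.
Then T³ = P·diag(27, 1)·P⁻¹ = [[27, −1], [54, −1]] · [[−1, 1], [−2, 1]] = [[−25, 26], [−52, 53]].

[[−25, 26], [−52, 53]]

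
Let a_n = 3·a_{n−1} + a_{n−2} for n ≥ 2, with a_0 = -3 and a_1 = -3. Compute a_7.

With companion matrix C = [[3, 1], [1, 0]], [a_n, a_{n−1}]ᵀ = C·[a_{n−1}, a_{n−2}]ᵀ, so [a_7, a_6]ᵀ = C⁶·[a_1, a_0]ᵀ.
C⁶ = [[1189, 360], [360, 109]], giving [a_7, a_6]ᵀ = [[-4647], [-1407]].

-4647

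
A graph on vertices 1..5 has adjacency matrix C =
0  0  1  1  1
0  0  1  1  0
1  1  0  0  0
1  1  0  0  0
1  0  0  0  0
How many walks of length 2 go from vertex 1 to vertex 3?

0

The number of length-2 walks from vertex 1 to vertex 3 is entry (1,3) of C², where C is the adjacency matrix.
C² = [[3, 2, 0, 0, 0], [2, 2, 0, 0, 0], [0, 0, 2, 2, 1], [0, 0, 2, 2, 1], [0, 0, 1, 1, 1]]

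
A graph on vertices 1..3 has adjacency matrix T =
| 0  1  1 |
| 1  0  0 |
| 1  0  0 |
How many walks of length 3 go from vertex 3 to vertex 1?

2

The number of length-3 walks from vertex 3 to vertex 1 is entry (3,1) of T³, where T is the adjacency matrix.
T² = [[2, 0, 0], [0, 1, 1], [0, 1, 1]]
T³ = [[0, 2, 2], [2, 0, 0], [2, 0, 0]]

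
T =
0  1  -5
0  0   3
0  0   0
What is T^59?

[[0, 0, 0], [0, 0, 0], [0, 0, 0]]

T is strictly triangular, hence nilpotent: T^3 = 0, so T^59 = 0.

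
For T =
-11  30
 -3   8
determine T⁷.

tr T = -3 and det T = 2, so the characteristic polynomial is λ² − (-3)λ + (2) with roots -1 and -2.
Eigenvectors give P = [[3, 10], [1, 3]] with P⁻¹ = [[-3, 10], [1, -3]], and T = P·diag(-1, -2)·P⁻¹.
Then T⁷ = P·diag(-1, -128)·P⁻¹ = [[-3, -1280], [-1, -384]] · [[-3, 10], [1, -3]] = [[-1271, 3810], [-381, 1142]].

[[-1271, 3810], [-381, 1142]]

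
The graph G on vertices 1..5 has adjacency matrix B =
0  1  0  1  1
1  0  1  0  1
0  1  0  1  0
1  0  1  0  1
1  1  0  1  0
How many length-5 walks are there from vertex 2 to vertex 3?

The number of length-5 walks from vertex 2 to vertex 3 is entry (2,3) of B⁵, where B is the adjacency matrix.
B² = [[3, 1, 2, 1, 2], [1, 3, 0, 3, 1], [2, 0, 2, 0, 2], [1, 3, 0, 3, 1], [2, 1, 2, 1, 3]]
B³ = [[4, 7, 2, 7, 5], [7, 2, 6, 2, 7], [2, 6, 0, 6, 2], [7, 2, 6, 2, 7], [5, 7, 2, 7, 4]]
B⁴ = [[19, 11, 14, 11, 18], [11, 20, 4, 20, 11], [14, 4, 12, 4, 14], [11, 20, 4, 20, 11], [18, 11, 14, 11, 19]]
B⁵ = [[40, 51, 22, 51, 41], [51, 26, 40, 26, 51], [22, 40, 8, 40, 22], [51, 26, 40, 26, 51], [41, 51, 22, 51, 40]]

40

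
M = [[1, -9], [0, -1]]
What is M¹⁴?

M² = I (check: tr M = 0 and det M = -1), so M¹⁴ = I since 14 is even.

[[1, 0], [0, 1]]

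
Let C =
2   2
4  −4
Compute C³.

[[8, 40], [80, −112]]

C² = [[12, −4], [−8, 24]]
C³ = [[8, 40], [80, −112]]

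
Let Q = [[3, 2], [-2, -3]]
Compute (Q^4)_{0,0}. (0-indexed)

25

Q^2 = [[5, 0], [0, 5]]
Q^3 = [[15, 10], [-10, -15]]
Q^4 = [[25, 0], [0, 25]]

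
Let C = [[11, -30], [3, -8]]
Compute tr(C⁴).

17

tr C = 3 and det C = 2, so the characteristic polynomial is λ² − (3)λ + (2) with roots 1 and 2.
Eigenvectors give P = [[3, 10], [1, 3]] with P⁻¹ = [[-3, 10], [1, -3]], and C = P·diag(1, 2)·P⁻¹.
Then C⁴ = P·diag(1, 16)·P⁻¹ = [[3, 160], [1, 48]] · [[-3, 10], [1, -3]] = [[151, -450], [45, -134]].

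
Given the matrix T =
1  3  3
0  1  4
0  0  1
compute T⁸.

T = I + N where N = [[0, 3, 3], [0, 0, 4], [0, 0, 0]] is strictly upper-triangular, so N³ = 0.
(I + N)⁸ = I + 8·N + 28·N² = [[1, 24, 360], [0, 1, 32], [0, 0, 1]].

[[1, 24, 360], [0, 1, 32], [0, 0, 1]]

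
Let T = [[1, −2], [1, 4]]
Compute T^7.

tr T = 5 and det T = 6, so the characteristic polynomial is λ² − (5)λ + (6) with roots 2 and 3.
Eigenvectors give P = [[−2, 1], [1, −1]] with P⁻¹ = [[−1, −1], [−1, −2]], and T = P·diag(2, 3)·P⁻¹.
Then T^7 = P·diag(128, 2187)·P⁻¹ = [[−256, 2187], [128, −2187]] · [[−1, −1], [−1, −2]] = [[−1931, −4118], [2059, 4246]].

[[−1931, −4118], [2059, 4246]]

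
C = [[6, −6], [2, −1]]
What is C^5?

[[876, −1266], [422, −601]]

tr C = 5 and det C = 6, so the characteristic polynomial is λ² − (5)λ + (6) with roots 3 and 2.
Eigenvectors give P = [[2, −3], [1, −2]] with P⁻¹ = [[2, −3], [1, −2]], and C = P·diag(3, 2)·P⁻¹.
Then C^5 = P·diag(243, 32)·P⁻¹ = [[486, −96], [243, −64]] · [[2, −3], [1, −2]] = [[876, −1266], [422, −601]].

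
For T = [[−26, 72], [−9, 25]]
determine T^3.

tr T = −1 and det T = −2, so the characteristic polynomial is λ² − (−1)λ + (−2) with roots −2 and 1.
Eigenvectors give P = [[−3, 8], [−1, 3]] with P⁻¹ = [[−3, 8], [−1, 3]], and T = P·diag(−2, 1)·P⁻¹.
Then T^3 = P·diag(−8, 1)·P⁻¹ = [[24, 8], [8, 3]] · [[−3, 8], [−1, 3]] = [[−80, 216], [−27, 73]].

[[−80, 216], [−27, 73]]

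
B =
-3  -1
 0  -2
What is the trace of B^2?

13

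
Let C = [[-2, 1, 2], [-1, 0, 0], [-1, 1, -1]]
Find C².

[[1, 0, -6], [2, -1, -2], [2, -2, -1]]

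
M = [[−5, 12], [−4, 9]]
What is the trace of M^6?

730

tr M = 4 and det M = 3, so the characteristic polynomial is λ² − (4)λ + (3) with roots 3 and 1.
Eigenvectors give P = [[−3, 2], [−2, 1]] with P⁻¹ = [[1, −2], [2, −3]], and M = P·diag(3, 1)·P⁻¹.
Then M^6 = P·diag(729, 1)·P⁻¹ = [[−2187, 2], [−1458, 1]] · [[1, −2], [2, −3]] = [[−2183, 4368], [−1456, 2913]].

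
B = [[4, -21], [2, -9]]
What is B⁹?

tr B = -5 and det B = 6, so the characteristic polynomial is λ² − (-5)λ + (6) with roots -3 and -2.
Eigenvectors give P = [[3, 7], [1, 2]] with P⁻¹ = [[-2, 7], [1, -3]], and B = P·diag(-3, -2)·P⁻¹.
Then B⁹ = P·diag(-19683, -512)·P⁻¹ = [[-59049, -3584], [-19683, -1024]] · [[-2, 7], [1, -3]] = [[114514, -402591], [38342, -134709]].

[[114514, -402591], [38342, -134709]]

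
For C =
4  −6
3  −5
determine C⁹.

tr C = −1 and det C = −2, so the characteristic polynomial is λ² − (−1)λ + (−2) with roots 1 and −2.
Eigenvectors give P = [[2, 1], [1, 1]] with P⁻¹ = [[1, −1], [−1, 2]], and C = P·diag(1, −2)·P⁻¹.
Then C⁹ = P·diag(1, −512)·P⁻¹ = [[2, −512], [1, −512]] · [[1, −1], [−1, 2]] = [[514, −1026], [513, −1025]].

[[514, −1026], [513, −1025]]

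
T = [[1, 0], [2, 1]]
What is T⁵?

[[1, 0], [10, 1]]

T = I + N where N = [[0, 0], [2, 0]] is strictly lower-triangular, so N² = 0.
(I + N)⁵ = I + 5·N = [[1, 0], [10, 1]].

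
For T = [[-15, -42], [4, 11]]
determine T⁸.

[[45921, 137760], [-13120, -39359]]

tr T = -4 and det T = 3, so the characteristic polynomial is λ² − (-4)λ + (3) with roots -3 and -1.
Eigenvectors give P = [[7, 3], [-2, -1]] with P⁻¹ = [[1, 3], [-2, -7]], and T = P·diag(-3, -1)·P⁻¹.
Then T⁸ = P·diag(6561, 1)·P⁻¹ = [[45927, 3], [-13122, -1]] · [[1, 3], [-2, -7]] = [[45921, 137760], [-13120, -39359]].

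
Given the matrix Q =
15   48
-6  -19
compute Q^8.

[[-52479, -157440], [19680, 59041]]

tr Q = -4 and det Q = 3, so the characteristic polynomial is λ² − (-4)λ + (3) with roots -3 and -1.
Eigenvectors give P = [[-8, -3], [3, 1]] with P⁻¹ = [[1, 3], [-3, -8]], and Q = P·diag(-3, -1)·P⁻¹.
Then Q^8 = P·diag(6561, 1)·P⁻¹ = [[-52488, -3], [19683, 1]] · [[1, 3], [-3, -8]] = [[-52479, -157440], [19680, 59041]].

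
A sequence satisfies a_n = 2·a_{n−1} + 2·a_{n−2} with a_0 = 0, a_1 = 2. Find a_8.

With companion matrix M = [[2, 2], [1, 0]], [a_n, a_{n−1}]ᵀ = M·[a_{n−1}, a_{n−2}]ᵀ, so [a_8, a_7]ᵀ = M^7·[a_1, a_0]ᵀ.
M^7 = [[896, 656], [328, 240]], giving [a_8, a_7]ᵀ = [[1792], [656]].

1792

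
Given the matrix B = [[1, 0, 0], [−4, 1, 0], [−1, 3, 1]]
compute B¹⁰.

B = I + N where N = [[0, 0, 0], [−4, 0, 0], [−1, 3, 0]] is strictly lower-triangular, so N³ = 0.
(I + N)¹⁰ = I + 10·N + 45·N² = [[1, 0, 0], [−40, 1, 0], [−550, 30, 1]].

[[1, 0, 0], [−40, 1, 0], [−550, 30, 1]]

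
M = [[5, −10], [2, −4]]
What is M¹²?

[[5, −10], [2, −4]]

M² = M (a projection; rank 1, trace 1), so M¹² = M.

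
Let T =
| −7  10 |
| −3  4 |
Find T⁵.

[[−187, 310], [−93, 154]]

tr T = −3 and det T = 2, so the characteristic polynomial is λ² − (−3)λ + (2) with roots −1 and −2.
Eigenvectors give P = [[−5, 2], [−3, 1]] with P⁻¹ = [[1, −2], [3, −5]], and T = P·diag(−1, −2)·P⁻¹.
Then T⁵ = P·diag(−1, −32)·P⁻¹ = [[5, −64], [3, −32]] · [[1, −2], [3, −5]] = [[−187, 310], [−93, 154]].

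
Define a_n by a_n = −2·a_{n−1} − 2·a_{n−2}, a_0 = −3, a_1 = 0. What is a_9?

With companion matrix M = [[−2, −2], [1, 0]], [a_n, a_{n−1}]ᵀ = M·[a_{n−1}, a_{n−2}]ᵀ, so [a_9, a_8]ᵀ = M⁸·[a_1, a_0]ᵀ.
M⁸ = [[16, 0], [0, 16]], giving [a_9, a_8]ᵀ = [[0], [−48]].

0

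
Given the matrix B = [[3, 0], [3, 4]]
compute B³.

[[27, 0], [111, 64]]

B² = [[9, 0], [21, 16]]
B³ = [[27, 0], [111, 64]]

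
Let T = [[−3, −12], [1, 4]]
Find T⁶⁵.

T² = T (a projection; rank 1, trace 1), so T⁶⁵ = T.

[[−3, −12], [1, 4]]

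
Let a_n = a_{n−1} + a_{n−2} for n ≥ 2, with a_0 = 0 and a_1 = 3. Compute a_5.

With companion matrix A = [[1, 1], [1, 0]], [a_n, a_{n−1}]ᵀ = A·[a_{n−1}, a_{n−2}]ᵀ, so [a_5, a_4]ᵀ = A⁴·[a_1, a_0]ᵀ.
A⁴ = [[5, 3], [3, 2]], giving [a_5, a_4]ᵀ = [[15], [9]].

15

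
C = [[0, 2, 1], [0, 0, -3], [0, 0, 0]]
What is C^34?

C is strictly triangular, hence nilpotent: C^3 = 0, so C^34 = 0.

[[0, 0, 0], [0, 0, 0], [0, 0, 0]]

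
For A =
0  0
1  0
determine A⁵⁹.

A is strictly triangular, hence nilpotent: A² = 0, so A⁵⁹ = 0.

[[0, 0], [0, 0]]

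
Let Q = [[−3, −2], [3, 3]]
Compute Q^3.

Q^2 = [[3, 0], [0, 3]]
Q^3 = [[−9, −6], [9, 9]]

[[−9, −6], [9, 9]]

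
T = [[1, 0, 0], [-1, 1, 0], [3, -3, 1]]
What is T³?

T = I + N where N = [[0, 0, 0], [-1, 0, 0], [3, -3, 0]] is strictly lower-triangular, so N³ = 0.
(I + N)³ = I + 3·N + 3·N² = [[1, 0, 0], [-3, 1, 0], [18, -9, 1]].

[[1, 0, 0], [-3, 1, 0], [18, -9, 1]]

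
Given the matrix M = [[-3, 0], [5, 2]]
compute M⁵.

tr M = -1 and det M = -6, so the characteristic polynomial is λ² − (-1)λ + (-6) with roots -3 and 2.
Eigenvectors give P = [[1, 0], [-1, -1]] with P⁻¹ = [[1, 0], [-1, -1]], and M = P·diag(-3, 2)·P⁻¹.
Then M⁵ = P·diag(-243, 32)·P⁻¹ = [[-243, 0], [243, -32]] · [[1, 0], [-1, -1]] = [[-243, 0], [275, 32]].

[[-243, 0], [275, 32]]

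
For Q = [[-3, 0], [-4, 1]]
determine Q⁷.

[[-2187, 0], [-2188, 1]]

tr Q = -2 and det Q = -3, so the characteristic polynomial is λ² − (-2)λ + (-3) with roots -3 and 1.
Eigenvectors give P = [[1, 0], [1, 1]] with P⁻¹ = [[1, 0], [-1, 1]], and Q = P·diag(-3, 1)·P⁻¹.
Then Q⁷ = P·diag(-2187, 1)·P⁻¹ = [[-2187, 0], [-2187, 1]] · [[1, 0], [-1, 1]] = [[-2187, 0], [-2188, 1]].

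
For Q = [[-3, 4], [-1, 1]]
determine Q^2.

[[5, -8], [2, -3]]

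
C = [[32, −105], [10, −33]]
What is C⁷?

[[14018, −48615], [4630, −16077]]

tr C = −1 and det C = −6, so the characteristic polynomial is λ² − (−1)λ + (−6) with roots 2 and −3.
Eigenvectors give P = [[7, 3], [2, 1]] with P⁻¹ = [[1, −3], [−2, 7]], and C = P·diag(2, −3)·P⁻¹.
Then C⁷ = P·diag(128, −2187)·P⁻¹ = [[896, −6561], [256, −2187]] · [[1, −3], [−2, 7]] = [[14018, −48615], [4630, −16077]].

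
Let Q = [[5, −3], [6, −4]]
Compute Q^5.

tr Q = 1 and det Q = −2, so the characteristic polynomial is λ² − (1)λ + (−2) with roots −1 and 2.
Eigenvectors give P = [[1, 1], [2, 1]] with P⁻¹ = [[−1, 1], [2, −1]], and Q = P·diag(−1, 2)·P⁻¹.
Then Q^5 = P·diag(−1, 32)·P⁻¹ = [[−1, 32], [−2, 32]] · [[−1, 1], [2, −1]] = [[65, −33], [66, −34]].

[[65, −33], [66, −34]]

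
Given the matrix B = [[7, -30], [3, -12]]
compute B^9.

[[172027, -575130], [57513, -192222]]

tr B = -5 and det B = 6, so the characteristic polynomial is λ² − (-5)λ + (6) with roots -3 and -2.
Eigenvectors give P = [[3, -10], [1, -3]] with P⁻¹ = [[-3, 10], [-1, 3]], and B = P·diag(-3, -2)·P⁻¹.
Then B^9 = P·diag(-19683, -512)·P⁻¹ = [[-59049, 5120], [-19683, 1536]] · [[-3, 10], [-1, 3]] = [[172027, -575130], [57513, -192222]].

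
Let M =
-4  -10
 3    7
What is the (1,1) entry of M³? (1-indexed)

tr M = 3 and det M = 2, so the characteristic polynomial is λ² − (3)λ + (2) with roots 1 and 2.
Eigenvectors give P = [[2, -5], [-1, 3]] with P⁻¹ = [[3, 5], [1, 2]], and M = P·diag(1, 2)·P⁻¹.
Then M³ = P·diag(1, 8)·P⁻¹ = [[2, -40], [-1, 24]] · [[3, 5], [1, 2]] = [[-34, -70], [21, 43]].

-34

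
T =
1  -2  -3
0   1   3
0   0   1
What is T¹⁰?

T = I + N where N = [[0, -2, -3], [0, 0, 3], [0, 0, 0]] is strictly upper-triangular, so N³ = 0.
(I + N)¹⁰ = I + 10·N + 45·N² = [[1, -20, -300], [0, 1, 30], [0, 0, 1]].

[[1, -20, -300], [0, 1, 30], [0, 0, 1]]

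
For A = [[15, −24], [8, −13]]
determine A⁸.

tr A = 2 and det A = −3, so the characteristic polynomial is λ² − (2)λ + (−3) with roots −1 and 3.
Eigenvectors give P = [[−3, −2], [−2, −1]] with P⁻¹ = [[1, −2], [−2, 3]], and A = P·diag(−1, 3)·P⁻¹.
Then A⁸ = P·diag(1, 6561)·P⁻¹ = [[−3, −13122], [−2, −6561]] · [[1, −2], [−2, 3]] = [[26241, −39360], [13120, −19679]].

[[26241, −39360], [13120, −19679]]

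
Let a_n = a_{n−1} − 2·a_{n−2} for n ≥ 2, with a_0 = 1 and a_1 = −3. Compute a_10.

With companion matrix C = [[1, −2], [1, 0]], [a_n, a_{n−1}]ᵀ = C·[a_{n−1}, a_{n−2}]ᵀ, so [a_10, a_9]ᵀ = C^9·[a_1, a_0]ᵀ.
C^9 = [[−11, 34], [−17, 6]], giving [a_10, a_9]ᵀ = [[67], [57]].

67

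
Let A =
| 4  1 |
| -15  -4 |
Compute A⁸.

[[1, 0], [0, 1]]

A² = I (check: tr A = 0 and det A = -1), so A⁸ = I since 8 is even.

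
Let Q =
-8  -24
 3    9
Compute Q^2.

Q² = Q (a projection; rank 1, trace 1), so Q^2 = Q.

[[-8, -24], [3, 9]]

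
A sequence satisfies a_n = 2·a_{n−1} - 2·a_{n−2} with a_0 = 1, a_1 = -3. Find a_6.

32

With companion matrix B = [[2, -2], [1, 0]], [a_n, a_{n−1}]ᵀ = B·[a_{n−1}, a_{n−2}]ᵀ, so [a_6, a_5]ᵀ = B⁵·[a_1, a_0]ᵀ.
B⁵ = [[-8, 8], [-4, 0]], giving [a_6, a_5]ᵀ = [[32], [12]].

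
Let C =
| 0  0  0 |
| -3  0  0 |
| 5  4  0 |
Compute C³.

C is strictly triangular, hence nilpotent: C³ = 0, so C³ = 0.

[[0, 0, 0], [0, 0, 0], [0, 0, 0]]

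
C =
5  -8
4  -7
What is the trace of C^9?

-19682

tr C = -2 and det C = -3, so the characteristic polynomial is λ² − (-2)λ + (-3) with roots -3 and 1.
Eigenvectors give P = [[1, 2], [1, 1]] with P⁻¹ = [[-1, 2], [1, -1]], and C = P·diag(-3, 1)·P⁻¹.
Then C^9 = P·diag(-19683, 1)·P⁻¹ = [[-19683, 2], [-19683, 1]] · [[-1, 2], [1, -1]] = [[19685, -39368], [19684, -39367]].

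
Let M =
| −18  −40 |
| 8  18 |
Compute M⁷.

[[−1152, −2560], [512, 1152]]

tr M = 0 and det M = −4, so the characteristic polynomial is λ² − (0)λ + (−4) with roots −2 and 2.
Eigenvectors give P = [[−5, 2], [2, −1]] with P⁻¹ = [[−1, −2], [−2, −5]], and M = P·diag(−2, 2)·P⁻¹.
Then M⁷ = P·diag(−128, 128)·P⁻¹ = [[640, 256], [−256, −128]] · [[−1, −2], [−2, −5]] = [[−1152, −2560], [512, 1152]].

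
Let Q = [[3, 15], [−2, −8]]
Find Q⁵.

[[1023, 3165], [−422, −1298]]

tr Q = −5 and det Q = 6, so the characteristic polynomial is λ² − (−5)λ + (6) with roots −3 and −2.
Eigenvectors give P = [[−5, −3], [2, 1]] with P⁻¹ = [[1, 3], [−2, −5]], and Q = P·diag(−3, −2)·P⁻¹.
Then Q⁵ = P·diag(−243, −32)·P⁻¹ = [[1215, 96], [−486, −32]] · [[1, 3], [−2, −5]] = [[1023, 3165], [−422, −1298]].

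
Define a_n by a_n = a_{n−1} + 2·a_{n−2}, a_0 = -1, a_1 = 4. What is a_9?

With companion matrix C = [[1, 2], [1, 0]], [a_n, a_{n−1}]ᵀ = C·[a_{n−1}, a_{n−2}]ᵀ, so [a_9, a_8]ᵀ = C⁸·[a_1, a_0]ᵀ.
C⁸ = [[171, 170], [85, 86]], giving [a_9, a_8]ᵀ = [[514], [254]].

514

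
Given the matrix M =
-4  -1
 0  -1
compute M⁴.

[[256, 85], [0, 1]]

M² = [[16, 5], [0, 1]]
M³ = [[-64, -21], [0, -1]]
M⁴ = [[256, 85], [0, 1]]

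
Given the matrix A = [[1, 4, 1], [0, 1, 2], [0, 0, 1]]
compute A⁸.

[[1, 32, 232], [0, 1, 16], [0, 0, 1]]

A = I + N where N = [[0, 4, 1], [0, 0, 2], [0, 0, 0]] is strictly upper-triangular, so N³ = 0.
(I + N)⁸ = I + 8·N + 28·N² = [[1, 32, 232], [0, 1, 16], [0, 0, 1]].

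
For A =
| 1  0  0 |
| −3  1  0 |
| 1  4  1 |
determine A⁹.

A = I + N where N = [[0, 0, 0], [−3, 0, 0], [1, 4, 0]] is strictly lower-triangular, so N³ = 0.
(I + N)⁹ = I + 9·N + 36·N² = [[1, 0, 0], [−27, 1, 0], [−423, 36, 1]].

[[1, 0, 0], [−27, 1, 0], [−423, 36, 1]]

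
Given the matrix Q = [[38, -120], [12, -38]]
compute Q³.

tr Q = 0 and det Q = -4, so the characteristic polynomial is λ² − (0)λ + (-4) with roots 2 and -2.
Eigenvectors give P = [[10, 3], [3, 1]] with P⁻¹ = [[1, -3], [-3, 10]], and Q = P·diag(2, -2)·P⁻¹.
Then Q³ = P·diag(8, -8)·P⁻¹ = [[80, -24], [24, -8]] · [[1, -3], [-3, 10]] = [[152, -480], [48, -152]].

[[152, -480], [48, -152]]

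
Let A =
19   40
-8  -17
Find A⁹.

tr A = 2 and det A = -3, so the characteristic polynomial is λ² − (2)λ + (-3) with roots -1 and 3.
Eigenvectors give P = [[-2, 5], [1, -2]] with P⁻¹ = [[2, 5], [1, 2]], and A = P·diag(-1, 3)·P⁻¹.
Then A⁹ = P·diag(-1, 19683)·P⁻¹ = [[2, 98415], [-1, -39366]] · [[2, 5], [1, 2]] = [[98419, 196840], [-39368, -78737]].

[[98419, 196840], [-39368, -78737]]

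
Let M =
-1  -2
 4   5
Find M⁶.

tr M = 4 and det M = 3, so the characteristic polynomial is λ² − (4)λ + (3) with roots 1 and 3.
Eigenvectors give P = [[1, 1], [-1, -2]] with P⁻¹ = [[2, 1], [-1, -1]], and M = P·diag(1, 3)·P⁻¹.
Then M⁶ = P·diag(1, 729)·P⁻¹ = [[1, 729], [-1, -1458]] · [[2, 1], [-1, -1]] = [[-727, -728], [1456, 1457]].

[[-727, -728], [1456, 1457]]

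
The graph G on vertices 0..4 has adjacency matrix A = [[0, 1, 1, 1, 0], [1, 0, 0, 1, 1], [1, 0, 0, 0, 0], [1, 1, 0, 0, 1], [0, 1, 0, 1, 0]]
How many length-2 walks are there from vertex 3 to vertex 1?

2

The number of length-2 walks from vertex 3 to vertex 1 is entry (3,1) of A², where A is the adjacency matrix.
A² = [[3, 1, 0, 1, 2], [1, 3, 1, 2, 1], [0, 1, 1, 1, 0], [1, 2, 1, 3, 1], [2, 1, 0, 1, 2]]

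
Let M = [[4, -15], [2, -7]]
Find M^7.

tr M = -3 and det M = 2, so the characteristic polynomial is λ² − (-3)λ + (2) with roots -2 and -1.
Eigenvectors give P = [[-5, 3], [-2, 1]] with P⁻¹ = [[1, -3], [2, -5]], and M = P·diag(-2, -1)·P⁻¹.
Then M^7 = P·diag(-128, -1)·P⁻¹ = [[640, -3], [256, -1]] · [[1, -3], [2, -5]] = [[634, -1905], [254, -763]].

[[634, -1905], [254, -763]]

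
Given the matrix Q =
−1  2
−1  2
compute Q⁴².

Q² = Q (a projection; rank 1, trace 1), so Q⁴² = Q.

[[−1, 2], [−1, 2]]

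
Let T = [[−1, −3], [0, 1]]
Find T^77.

T² = I (check: tr T = 0 and det T = −1), so T^77 = T since 77 is odd.

[[−1, −3], [0, 1]]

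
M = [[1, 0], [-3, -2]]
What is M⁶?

tr M = -1 and det M = -2, so the characteristic polynomial is λ² − (-1)λ + (-2) with roots -2 and 1.
Eigenvectors give P = [[0, -1], [1, 1]] with P⁻¹ = [[1, 1], [-1, 0]], and M = P·diag(-2, 1)·P⁻¹.
Then M⁶ = P·diag(64, 1)·P⁻¹ = [[0, -1], [64, 1]] · [[1, 1], [-1, 0]] = [[1, 0], [63, 64]].

[[1, 0], [63, 64]]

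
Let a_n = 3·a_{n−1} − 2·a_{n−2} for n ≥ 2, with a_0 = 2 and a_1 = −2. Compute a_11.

With companion matrix A = [[3, −2], [1, 0]], [a_n, a_{n−1}]ᵀ = A·[a_{n−1}, a_{n−2}]ᵀ, so [a_11, a_10]ᵀ = A^10·[a_1, a_0]ᵀ.
A^10 = [[2047, −2046], [1023, −1022]], giving [a_11, a_10]ᵀ = [[−8186], [−4090]].

−8186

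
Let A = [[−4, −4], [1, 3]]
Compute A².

[[12, 4], [−1, 5]]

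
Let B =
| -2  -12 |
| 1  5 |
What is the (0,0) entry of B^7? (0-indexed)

-380

tr B = 3 and det B = 2, so the characteristic polynomial is λ² − (3)λ + (2) with roots 2 and 1.
Eigenvectors give P = [[3, -4], [-1, 1]] with P⁻¹ = [[-1, -4], [-1, -3]], and B = P·diag(2, 1)·P⁻¹.
Then B^7 = P·diag(128, 1)·P⁻¹ = [[384, -4], [-128, 1]] · [[-1, -4], [-1, -3]] = [[-380, -1524], [127, 509]].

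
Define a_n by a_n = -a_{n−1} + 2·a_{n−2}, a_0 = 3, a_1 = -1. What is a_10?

With companion matrix M = [[-1, 2], [1, 0]], [a_n, a_{n−1}]ᵀ = M·[a_{n−1}, a_{n−2}]ᵀ, so [a_10, a_9]ᵀ = M⁹·[a_1, a_0]ᵀ.
M⁹ = [[-341, 342], [171, -170]], giving [a_10, a_9]ᵀ = [[1367], [-681]].

1367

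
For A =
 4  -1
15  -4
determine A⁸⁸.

A² = I (check: tr A = 0 and det A = -1), so A⁸⁸ = I since 88 is even.

[[1, 0], [0, 1]]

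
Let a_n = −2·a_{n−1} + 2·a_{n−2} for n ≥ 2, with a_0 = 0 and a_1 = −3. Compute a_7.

With companion matrix M = [[−2, 2], [1, 0]], [a_n, a_{n−1}]ᵀ = M·[a_{n−1}, a_{n−2}]ᵀ, so [a_7, a_6]ᵀ = M⁶·[a_1, a_0]ᵀ.
M⁶ = [[328, −240], [−120, 88]], giving [a_7, a_6]ᵀ = [[−984], [360]].

−984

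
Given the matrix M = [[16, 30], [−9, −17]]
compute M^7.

tr M = −1 and det M = −2, so the characteristic polynomial is λ² − (−1)λ + (−2) with roots −2 and 1.
Eigenvectors give P = [[−5, −2], [3, 1]] with P⁻¹ = [[1, 2], [−3, −5]], and M = P·diag(−2, 1)·P⁻¹.
Then M^7 = P·diag(−128, 1)·P⁻¹ = [[640, −2], [−384, 1]] · [[1, 2], [−3, −5]] = [[646, 1290], [−387, −773]].

[[646, 1290], [−387, −773]]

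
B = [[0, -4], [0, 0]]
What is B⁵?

[[0, 0], [0, 0]]

B is strictly triangular, hence nilpotent: B² = 0, so B⁵ = 0.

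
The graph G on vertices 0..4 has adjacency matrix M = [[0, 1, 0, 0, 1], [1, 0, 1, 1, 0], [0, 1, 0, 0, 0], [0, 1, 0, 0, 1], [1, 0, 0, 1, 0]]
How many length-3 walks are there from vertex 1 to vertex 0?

5

The number of length-3 walks from vertex 1 to vertex 0 is entry (1,0) of M^3, where M is the adjacency matrix.
M^2 = [[2, 0, 1, 2, 0], [0, 3, 0, 0, 2], [1, 0, 1, 1, 0], [2, 0, 1, 2, 0], [0, 2, 0, 0, 2]]
M^3 = [[0, 5, 0, 0, 4], [5, 0, 3, 5, 0], [0, 3, 0, 0, 2], [0, 5, 0, 0, 4], [4, 0, 2, 4, 0]]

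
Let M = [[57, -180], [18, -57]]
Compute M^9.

tr M = 0 and det M = -9, so the characteristic polynomial is λ² − (0)λ + (-9) with roots 3 and -3.
Eigenvectors give P = [[10, -3], [3, -1]] with P⁻¹ = [[1, -3], [3, -10]], and M = P·diag(3, -3)·P⁻¹.
Then M^9 = P·diag(19683, -19683)·P⁻¹ = [[196830, 59049], [59049, 19683]] · [[1, -3], [3, -10]] = [[373977, -1180980], [118098, -373977]].

[[373977, -1180980], [118098, -373977]]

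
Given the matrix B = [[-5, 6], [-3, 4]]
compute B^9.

[[-1025, 1026], [-513, 514]]

tr B = -1 and det B = -2, so the characteristic polynomial is λ² − (-1)λ + (-2) with roots -2 and 1.
Eigenvectors give P = [[2, 1], [1, 1]] with P⁻¹ = [[1, -1], [-1, 2]], and B = P·diag(-2, 1)·P⁻¹.
Then B^9 = P·diag(-512, 1)·P⁻¹ = [[-1024, 1], [-512, 1]] · [[1, -1], [-1, 2]] = [[-1025, 1026], [-513, 514]].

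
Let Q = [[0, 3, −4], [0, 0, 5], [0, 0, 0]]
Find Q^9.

Q is strictly triangular, hence nilpotent: Q^3 = 0, so Q^9 = 0.

[[0, 0, 0], [0, 0, 0], [0, 0, 0]]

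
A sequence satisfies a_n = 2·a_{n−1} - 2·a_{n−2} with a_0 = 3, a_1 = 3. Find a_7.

24

With companion matrix A = [[2, -2], [1, 0]], [a_n, a_{n−1}]ᵀ = A·[a_{n−1}, a_{n−2}]ᵀ, so [a_7, a_6]ᵀ = A⁶·[a_1, a_0]ᵀ.
A⁶ = [[-8, 16], [-8, 8]], giving [a_7, a_6]ᵀ = [[24], [0]].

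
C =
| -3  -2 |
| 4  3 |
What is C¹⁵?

[[-3, -2], [4, 3]]

C² = I (check: tr C = 0 and det C = -1), so C¹⁵ = C since 15 is odd.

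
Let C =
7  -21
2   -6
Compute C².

[[7, -21], [2, -6]]

C² = C (a projection; rank 1, trace 1), so C² = C.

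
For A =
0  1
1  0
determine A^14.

A² = I (check: tr A = 0 and det A = −1), so A^14 = I since 14 is even.

[[1, 0], [0, 1]]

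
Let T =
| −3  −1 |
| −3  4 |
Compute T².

[[12, −1], [−3, 19]]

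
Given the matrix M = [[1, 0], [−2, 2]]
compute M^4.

[[1, 0], [−30, 16]]

M^2 = [[1, 0], [−6, 4]]
M^3 = [[1, 0], [−14, 8]]
M^4 = [[1, 0], [−30, 16]]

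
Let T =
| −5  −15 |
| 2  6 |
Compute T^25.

[[−5, −15], [2, 6]]

T² = T (a projection; rank 1, trace 1), so T^25 = T.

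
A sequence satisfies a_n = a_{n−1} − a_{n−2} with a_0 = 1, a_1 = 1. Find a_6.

1

With companion matrix T = [[1, −1], [1, 0]], [a_n, a_{n−1}]ᵀ = T·[a_{n−1}, a_{n−2}]ᵀ, so [a_6, a_5]ᵀ = T⁵·[a_1, a_0]ᵀ.
T⁵ = [[0, 1], [−1, 1]], giving [a_6, a_5]ᵀ = [[1], [0]].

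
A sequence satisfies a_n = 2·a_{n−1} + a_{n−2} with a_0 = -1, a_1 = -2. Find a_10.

-5741

With companion matrix T = [[2, 1], [1, 0]], [a_n, a_{n−1}]ᵀ = T·[a_{n−1}, a_{n−2}]ᵀ, so [a_10, a_9]ᵀ = T⁹·[a_1, a_0]ᵀ.
T⁹ = [[2378, 985], [985, 408]], giving [a_10, a_9]ᵀ = [[-5741], [-2378]].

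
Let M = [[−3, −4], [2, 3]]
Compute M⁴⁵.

[[−3, −4], [2, 3]]

M² = I (check: tr M = 0 and det M = −1), so M⁴⁵ = M since 45 is odd.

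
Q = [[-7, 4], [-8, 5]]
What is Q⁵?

tr Q = -2 and det Q = -3, so the characteristic polynomial is λ² − (-2)λ + (-3) with roots 1 and -3.
Eigenvectors give P = [[-1, 1], [-2, 1]] with P⁻¹ = [[1, -1], [2, -1]], and Q = P·diag(1, -3)·P⁻¹.
Then Q⁵ = P·diag(1, -243)·P⁻¹ = [[-1, -243], [-2, -243]] · [[1, -1], [2, -1]] = [[-487, 244], [-488, 245]].

[[-487, 244], [-488, 245]]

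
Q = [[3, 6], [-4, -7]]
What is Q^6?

[[-1455, -2184], [1456, 2185]]

tr Q = -4 and det Q = 3, so the characteristic polynomial is λ² − (-4)λ + (3) with roots -1 and -3.
Eigenvectors give P = [[3, -1], [-2, 1]] with P⁻¹ = [[1, 1], [2, 3]], and Q = P·diag(-1, -3)·P⁻¹.
Then Q^6 = P·diag(1, 729)·P⁻¹ = [[3, -729], [-2, 729]] · [[1, 1], [2, 3]] = [[-1455, -2184], [1456, 2185]].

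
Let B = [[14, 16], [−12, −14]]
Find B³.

[[56, 64], [−48, −56]]

tr B = 0 and det B = −4, so the characteristic polynomial is λ² − (0)λ + (−4) with roots 2 and −2.
Eigenvectors give P = [[−4, 1], [3, −1]] with P⁻¹ = [[−1, −1], [−3, −4]], and B = P·diag(2, −2)·P⁻¹.
Then B³ = P·diag(8, −8)·P⁻¹ = [[−32, −8], [24, 8]] · [[−1, −1], [−3, −4]] = [[56, 64], [−48, −56]].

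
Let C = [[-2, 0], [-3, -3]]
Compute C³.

[[-8, 0], [-57, -27]]

C² = [[4, 0], [15, 9]]
C³ = [[-8, 0], [-57, -27]]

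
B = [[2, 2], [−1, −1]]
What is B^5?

B² = B (a projection; rank 1, trace 1), so B^5 = B.

[[2, 2], [−1, −1]]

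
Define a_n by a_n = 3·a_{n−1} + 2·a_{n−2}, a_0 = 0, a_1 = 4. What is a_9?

With companion matrix C = [[3, 2], [1, 0]], [a_n, a_{n−1}]ᵀ = C·[a_{n−1}, a_{n−2}]ᵀ, so [a_9, a_8]ᵀ = C⁸·[a_1, a_0]ᵀ.
C⁸ = [[22363, 12558], [6279, 3526]], giving [a_9, a_8]ᵀ = [[89452], [25116]].

89452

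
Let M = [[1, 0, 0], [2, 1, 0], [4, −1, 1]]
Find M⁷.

[[1, 0, 0], [14, 1, 0], [−14, −7, 1]]

M = I + N where N = [[0, 0, 0], [2, 0, 0], [4, −1, 0]] is strictly lower-triangular, so N³ = 0.
(I + N)⁷ = I + 7·N + 21·N² = [[1, 0, 0], [14, 1, 0], [−14, −7, 1]].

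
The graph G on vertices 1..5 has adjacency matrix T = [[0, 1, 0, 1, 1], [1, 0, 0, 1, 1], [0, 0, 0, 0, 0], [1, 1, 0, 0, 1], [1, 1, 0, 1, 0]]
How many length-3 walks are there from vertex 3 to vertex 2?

0

The number of length-3 walks from vertex 3 to vertex 2 is entry (3,2) of T^3, where T is the adjacency matrix.
T^2 = [[3, 2, 0, 2, 2], [2, 3, 0, 2, 2], [0, 0, 0, 0, 0], [2, 2, 0, 3, 2], [2, 2, 0, 2, 3]]
T^3 = [[6, 7, 0, 7, 7], [7, 6, 0, 7, 7], [0, 0, 0, 0, 0], [7, 7, 0, 6, 7], [7, 7, 0, 7, 6]]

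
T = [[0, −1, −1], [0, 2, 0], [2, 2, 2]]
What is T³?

T² = [[−2, −4, −2], [0, 4, 0], [4, 6, 2]]
T³ = [[−4, −10, −2], [0, 8, 0], [4, 12, 0]]

[[−4, −10, −2], [0, 8, 0], [4, 12, 0]]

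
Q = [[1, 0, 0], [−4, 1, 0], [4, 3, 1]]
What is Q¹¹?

Q = I + N where N = [[0, 0, 0], [−4, 0, 0], [4, 3, 0]] is strictly lower-triangular, so N³ = 0.
(I + N)¹¹ = I + 11·N + 55·N² = [[1, 0, 0], [−44, 1, 0], [−616, 33, 1]].

[[1, 0, 0], [−44, 1, 0], [−616, 33, 1]]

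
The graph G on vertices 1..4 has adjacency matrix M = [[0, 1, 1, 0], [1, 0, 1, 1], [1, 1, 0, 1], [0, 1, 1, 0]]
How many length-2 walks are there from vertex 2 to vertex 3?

2

The number of length-2 walks from vertex 2 to vertex 3 is entry (2,3) of M², where M is the adjacency matrix.
M² = [[2, 1, 1, 2], [1, 3, 2, 1], [1, 2, 3, 1], [2, 1, 1, 2]]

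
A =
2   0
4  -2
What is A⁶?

tr A = 0 and det A = -4, so the characteristic polynomial is λ² − (0)λ + (-4) with roots -2 and 2.
Eigenvectors give P = [[0, -1], [1, -1]] with P⁻¹ = [[-1, 1], [-1, 0]], and A = P·diag(-2, 2)·P⁻¹.
Then A⁶ = P·diag(64, 64)·P⁻¹ = [[0, -64], [64, -64]] · [[-1, 1], [-1, 0]] = [[64, 0], [0, 64]].

[[64, 0], [0, 64]]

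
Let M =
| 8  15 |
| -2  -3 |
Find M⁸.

[[38086, 94575], [-12610, -31269]]

tr M = 5 and det M = 6, so the characteristic polynomial is λ² − (5)λ + (6) with roots 2 and 3.
Eigenvectors give P = [[-5, 3], [2, -1]] with P⁻¹ = [[1, 3], [2, 5]], and M = P·diag(2, 3)·P⁻¹.
Then M⁸ = P·diag(256, 6561)·P⁻¹ = [[-1280, 19683], [512, -6561]] · [[1, 3], [2, 5]] = [[38086, 94575], [-12610, -31269]].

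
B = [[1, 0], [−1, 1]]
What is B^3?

B = I + N where N = [[0, 0], [−1, 0]] is strictly lower-triangular, so N^2 = 0.
(I + N)^3 = I + 3·N = [[1, 0], [−3, 1]].

[[1, 0], [−3, 1]]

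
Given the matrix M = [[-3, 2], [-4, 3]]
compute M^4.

[[1, 0], [0, 1]]

M² = I (check: tr M = 0 and det M = -1), so M^4 = I since 4 is even.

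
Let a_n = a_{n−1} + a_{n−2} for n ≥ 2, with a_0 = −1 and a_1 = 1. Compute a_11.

34

With companion matrix T = [[1, 1], [1, 0]], [a_n, a_{n−1}]ᵀ = T·[a_{n−1}, a_{n−2}]ᵀ, so [a_11, a_10]ᵀ = T¹⁰·[a_1, a_0]ᵀ.
T¹⁰ = [[89, 55], [55, 34]], giving [a_11, a_10]ᵀ = [[34], [21]].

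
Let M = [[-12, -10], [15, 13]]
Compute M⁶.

tr M = 1 and det M = -6, so the characteristic polynomial is λ² − (1)λ + (-6) with roots -2 and 3.
Eigenvectors give P = [[-1, 2], [1, -3]] with P⁻¹ = [[-3, -2], [-1, -1]], and M = P·diag(-2, 3)·P⁻¹.
Then M⁶ = P·diag(64, 729)·P⁻¹ = [[-64, 1458], [64, -2187]] · [[-3, -2], [-1, -1]] = [[-1266, -1330], [1995, 2059]].

[[-1266, -1330], [1995, 2059]]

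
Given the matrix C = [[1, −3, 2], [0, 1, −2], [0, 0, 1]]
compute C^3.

[[1, −9, 24], [0, 1, −6], [0, 0, 1]]

C = I + N where N = [[0, −3, 2], [0, 0, −2], [0, 0, 0]] is strictly upper-triangular, so N^3 = 0.
(I + N)^3 = I + 3·N + 3·N^2 = [[1, −9, 24], [0, 1, −6], [0, 0, 1]].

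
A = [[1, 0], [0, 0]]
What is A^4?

A^2 = [[1, 0], [0, 0]]
A^3 = [[1, 0], [0, 0]]
A^4 = [[1, 0], [0, 0]]

[[1, 0], [0, 0]]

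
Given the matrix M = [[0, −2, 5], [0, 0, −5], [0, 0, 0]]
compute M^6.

M is strictly triangular, hence nilpotent: M^3 = 0, so M^6 = 0.

[[0, 0, 0], [0, 0, 0], [0, 0, 0]]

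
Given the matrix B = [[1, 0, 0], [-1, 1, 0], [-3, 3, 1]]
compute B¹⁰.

B = I + N where N = [[0, 0, 0], [-1, 0, 0], [-3, 3, 0]] is strictly lower-triangular, so N³ = 0.
(I + N)¹⁰ = I + 10·N + 45·N² = [[1, 0, 0], [-10, 1, 0], [-165, 30, 1]].

[[1, 0, 0], [-10, 1, 0], [-165, 30, 1]]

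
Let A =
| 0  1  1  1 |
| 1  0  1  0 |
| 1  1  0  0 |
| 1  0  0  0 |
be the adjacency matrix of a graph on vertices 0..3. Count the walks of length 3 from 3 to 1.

1

The number of length-3 walks from vertex 3 to vertex 1 is entry (3,1) of A³, where A is the adjacency matrix.
A² = [[3, 1, 1, 0], [1, 2, 1, 1], [1, 1, 2, 1], [0, 1, 1, 1]]
A³ = [[2, 4, 4, 3], [4, 2, 3, 1], [4, 3, 2, 1], [3, 1, 1, 0]]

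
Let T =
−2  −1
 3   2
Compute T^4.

[[1, 0], [0, 1]]

T² = I (check: tr T = 0 and det T = −1), so T^4 = I since 4 is even.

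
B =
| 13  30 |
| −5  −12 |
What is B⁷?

[[6817, 13890], [−2315, −4758]]

tr B = 1 and det B = −6, so the characteristic polynomial is λ² − (1)λ + (−6) with roots −2 and 3.
Eigenvectors give P = [[−2, 3], [1, −1]] with P⁻¹ = [[1, 3], [1, 2]], and B = P·diag(−2, 3)·P⁻¹.
Then B⁷ = P·diag(−128, 2187)·P⁻¹ = [[256, 6561], [−128, −2187]] · [[1, 3], [1, 2]] = [[6817, 13890], [−2315, −4758]].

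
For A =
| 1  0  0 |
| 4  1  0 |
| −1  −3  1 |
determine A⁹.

[[1, 0, 0], [36, 1, 0], [−441, −27, 1]]

A = I + N where N = [[0, 0, 0], [4, 0, 0], [−1, −3, 0]] is strictly lower-triangular, so N³ = 0.
(I + N)⁹ = I + 9·N + 36·N² = [[1, 0, 0], [36, 1, 0], [−441, −27, 1]].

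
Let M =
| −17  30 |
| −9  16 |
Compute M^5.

tr M = −1 and det M = −2, so the characteristic polynomial is λ² − (−1)λ + (−2) with roots 1 and −2.
Eigenvectors give P = [[5, 2], [3, 1]] with P⁻¹ = [[−1, 2], [3, −5]], and M = P·diag(1, −2)·P⁻¹.
Then M^5 = P·diag(1, −32)·P⁻¹ = [[5, −64], [3, −32]] · [[−1, 2], [3, −5]] = [[−197, 330], [−99, 166]].

[[−197, 330], [−99, 166]]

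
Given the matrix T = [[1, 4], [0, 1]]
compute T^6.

T = I + N where N = [[0, 4], [0, 0]] is strictly upper-triangular, so N^2 = 0.
(I + N)^6 = I + 6·N = [[1, 24], [0, 1]].

[[1, 24], [0, 1]]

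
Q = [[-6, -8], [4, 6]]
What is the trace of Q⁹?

0

tr Q = 0 and det Q = -4, so the characteristic polynomial is λ² − (0)λ + (-4) with roots -2 and 2.
Eigenvectors give P = [[2, -1], [-1, 1]] with P⁻¹ = [[1, 1], [1, 2]], and Q = P·diag(-2, 2)·P⁻¹.
Then Q⁹ = P·diag(-512, 512)·P⁻¹ = [[-1024, -512], [512, 512]] · [[1, 1], [1, 2]] = [[-1536, -2048], [1024, 1536]].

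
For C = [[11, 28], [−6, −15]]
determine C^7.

tr C = −4 and det C = 3, so the characteristic polynomial is λ² − (−4)λ + (3) with roots −3 and −1.
Eigenvectors give P = [[−2, 7], [1, −3]] with P⁻¹ = [[3, 7], [1, 2]], and C = P·diag(−3, −1)·P⁻¹.
Then C^7 = P·diag(−2187, −1)·P⁻¹ = [[4374, −7], [−2187, 3]] · [[3, 7], [1, 2]] = [[13115, 30604], [−6558, −15303]].

[[13115, 30604], [−6558, −15303]]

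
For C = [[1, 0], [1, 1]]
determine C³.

[[1, 0], [3, 1]]

C = I + N where N = [[0, 0], [1, 0]] is strictly lower-triangular, so N² = 0.
(I + N)³ = I + 3·N = [[1, 0], [3, 1]].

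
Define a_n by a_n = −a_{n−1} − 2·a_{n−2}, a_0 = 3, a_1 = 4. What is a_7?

With companion matrix A = [[−1, −2], [1, 0]], [a_n, a_{n−1}]ᵀ = A·[a_{n−1}, a_{n−2}]ᵀ, so [a_7, a_6]ᵀ = A⁶·[a_1, a_0]ᵀ.
A⁶ = [[7, 10], [−5, 2]], giving [a_7, a_6]ᵀ = [[58], [−14]].

58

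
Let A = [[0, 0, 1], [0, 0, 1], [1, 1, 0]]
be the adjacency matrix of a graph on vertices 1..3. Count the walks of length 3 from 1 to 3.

The number of length-3 walks from vertex 1 to vertex 3 is entry (1,3) of A³, where A is the adjacency matrix.
A² = [[1, 1, 0], [1, 1, 0], [0, 0, 2]]
A³ = [[0, 0, 2], [0, 0, 2], [2, 2, 0]]

2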